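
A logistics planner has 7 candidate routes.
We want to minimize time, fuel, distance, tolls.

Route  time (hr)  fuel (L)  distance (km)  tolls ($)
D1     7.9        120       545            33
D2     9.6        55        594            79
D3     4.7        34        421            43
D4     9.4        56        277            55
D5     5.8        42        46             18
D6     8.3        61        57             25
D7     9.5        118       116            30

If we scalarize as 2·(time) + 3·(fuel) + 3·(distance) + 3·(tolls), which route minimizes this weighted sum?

D5

D1: 2·7.9 + 3·120 + 3·545 + 3·33 = 2109.8
D2: 2·9.6 + 3·55 + 3·594 + 3·79 = 2203.2
D3: 2·4.7 + 3·34 + 3·421 + 3·43 = 1503.4
D4: 2·9.4 + 3·56 + 3·277 + 3·55 = 1182.8
D5: 2·5.8 + 3·42 + 3·46 + 3·18 = 329.6
D6: 2·8.3 + 3·61 + 3·57 + 3·25 = 445.6
D7: 2·9.5 + 3·118 + 3·116 + 3·30 = 811.0
Lowest: D5 at 329.6.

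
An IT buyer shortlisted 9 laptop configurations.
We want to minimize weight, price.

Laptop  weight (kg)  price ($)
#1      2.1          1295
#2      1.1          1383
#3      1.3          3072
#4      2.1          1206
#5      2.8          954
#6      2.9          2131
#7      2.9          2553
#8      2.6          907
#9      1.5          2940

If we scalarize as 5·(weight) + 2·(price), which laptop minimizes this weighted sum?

#8

#1: 5·2.1 + 2·1295 = 2600.5
#2: 5·1.1 + 2·1383 = 2771.5
#3: 5·1.3 + 2·3072 = 6150.5
#4: 5·2.1 + 2·1206 = 2422.5
#5: 5·2.8 + 2·954 = 1922.0
#6: 5·2.9 + 2·2131 = 4276.5
#7: 5·2.9 + 2·2553 = 5120.5
#8: 5·2.6 + 2·907 = 1827.0
#9: 5·1.5 + 2·2940 = 5887.5
Lowest: #8 at 1827.0.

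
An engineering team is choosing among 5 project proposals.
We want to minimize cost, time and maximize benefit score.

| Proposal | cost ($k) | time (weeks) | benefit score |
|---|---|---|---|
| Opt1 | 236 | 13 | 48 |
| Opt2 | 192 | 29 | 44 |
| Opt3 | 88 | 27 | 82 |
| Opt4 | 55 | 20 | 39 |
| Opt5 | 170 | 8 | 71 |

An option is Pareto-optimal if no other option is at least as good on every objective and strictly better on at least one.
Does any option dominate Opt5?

No

Opt1: worse on cost (236 vs 170).
Opt2: worse on cost (192 vs 170).
Opt3: worse on time (27 vs 8).
Opt4: worse on time (20 vs 8).
No option is at least as good as Opt5 on every objective and strictly better on one.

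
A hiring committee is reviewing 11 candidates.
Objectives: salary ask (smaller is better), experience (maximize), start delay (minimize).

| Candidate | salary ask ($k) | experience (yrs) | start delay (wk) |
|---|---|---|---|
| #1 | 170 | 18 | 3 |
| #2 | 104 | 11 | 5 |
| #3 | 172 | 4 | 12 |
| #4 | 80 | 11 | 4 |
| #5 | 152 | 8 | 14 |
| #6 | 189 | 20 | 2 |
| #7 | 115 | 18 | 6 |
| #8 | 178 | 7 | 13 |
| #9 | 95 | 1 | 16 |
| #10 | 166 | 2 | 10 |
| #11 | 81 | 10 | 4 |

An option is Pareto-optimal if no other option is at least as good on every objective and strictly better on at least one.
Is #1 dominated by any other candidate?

#2: worse on experience (11 vs 18).
#3: worse on salary ask (172 vs 170).
#4: worse on experience (11 vs 18).
#5: worse on experience (8 vs 18).
#6: worse on salary ask (189 vs 170).
#7: worse on start delay (6 vs 3).
#8: worse on salary ask (178 vs 170).
#9: worse on experience (1 vs 18).
#10: worse on experience (2 vs 18).
#11: worse on experience (10 vs 18).
No option is at least as good as #1 on every objective and strictly better on one.

No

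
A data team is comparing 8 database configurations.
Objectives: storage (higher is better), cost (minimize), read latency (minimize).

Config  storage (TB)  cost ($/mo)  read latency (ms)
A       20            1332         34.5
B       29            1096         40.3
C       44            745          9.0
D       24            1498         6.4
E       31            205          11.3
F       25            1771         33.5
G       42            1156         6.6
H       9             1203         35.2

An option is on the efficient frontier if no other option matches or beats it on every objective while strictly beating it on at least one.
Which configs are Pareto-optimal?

C, D, E, G

A: dominated by C (storage 44≥20, cost 745≤1332, read latency 9.0≤34.5).
B: dominated by C (storage 44≥29, cost 745≤1096, read latency 9.0≤40.3).
C: not dominated (best storage).
D: not dominated (best read latency).
E: not dominated (best cost).
F: dominated by C (storage 44≥25, cost 745≤1771, read latency 9.0≤33.5).
G: not dominated.
H: dominated by C (storage 44≥9, cost 745≤1203, read latency 9.0≤35.2).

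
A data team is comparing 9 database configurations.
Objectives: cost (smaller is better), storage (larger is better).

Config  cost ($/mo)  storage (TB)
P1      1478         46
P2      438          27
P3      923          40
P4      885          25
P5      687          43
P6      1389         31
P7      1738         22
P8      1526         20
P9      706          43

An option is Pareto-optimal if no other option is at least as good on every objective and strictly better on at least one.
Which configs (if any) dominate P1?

none

P2: worse on storage (27 vs 46).
P3: worse on storage (40 vs 46).
P4: worse on storage (25 vs 46).
P5: worse on storage (43 vs 46).
P6: worse on storage (31 vs 46).
P7: worse on cost (1738 vs 1478).
P8: worse on cost (1526 vs 1478).
P9: worse on storage (43 vs 46).
No option dominates P1.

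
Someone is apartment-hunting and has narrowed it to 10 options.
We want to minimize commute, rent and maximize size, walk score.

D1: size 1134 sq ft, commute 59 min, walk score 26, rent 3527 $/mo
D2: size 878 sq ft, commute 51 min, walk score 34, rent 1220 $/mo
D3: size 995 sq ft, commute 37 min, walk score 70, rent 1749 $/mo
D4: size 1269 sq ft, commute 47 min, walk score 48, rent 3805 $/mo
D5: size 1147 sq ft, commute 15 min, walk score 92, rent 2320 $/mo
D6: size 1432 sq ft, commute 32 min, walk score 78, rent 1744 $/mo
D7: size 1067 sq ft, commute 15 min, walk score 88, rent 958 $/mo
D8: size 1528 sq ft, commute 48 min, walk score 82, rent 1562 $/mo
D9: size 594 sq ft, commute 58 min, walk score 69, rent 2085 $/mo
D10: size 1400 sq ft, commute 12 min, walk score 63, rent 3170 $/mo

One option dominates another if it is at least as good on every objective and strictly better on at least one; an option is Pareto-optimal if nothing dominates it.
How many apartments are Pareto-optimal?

5

D1: dominated by D5 (size 1147≥1134, commute 15≤59, walk score 92≥26, rent 2320≤3527).
D2: dominated by D7 (size 1067≥878, commute 15≤51, walk score 88≥34, rent 958≤1220).
D3: dominated by D6 (size 1432≥995, commute 32≤37, walk score 78≥70, rent 1744≤1749).
D4: dominated by D6 (size 1432≥1269, commute 32≤47, walk score 78≥48, rent 1744≤3805).
D5: not dominated (best walk score).
D6: not dominated.
D7: not dominated (best rent).
D8: not dominated (best size).
D9: dominated by D3 (size 995≥594, commute 37≤58, walk score 70≥69, rent 1749≤2085).
D10: not dominated (best commute).
Pareto-optimal: D5, D6, D7, D8, D10 → 5.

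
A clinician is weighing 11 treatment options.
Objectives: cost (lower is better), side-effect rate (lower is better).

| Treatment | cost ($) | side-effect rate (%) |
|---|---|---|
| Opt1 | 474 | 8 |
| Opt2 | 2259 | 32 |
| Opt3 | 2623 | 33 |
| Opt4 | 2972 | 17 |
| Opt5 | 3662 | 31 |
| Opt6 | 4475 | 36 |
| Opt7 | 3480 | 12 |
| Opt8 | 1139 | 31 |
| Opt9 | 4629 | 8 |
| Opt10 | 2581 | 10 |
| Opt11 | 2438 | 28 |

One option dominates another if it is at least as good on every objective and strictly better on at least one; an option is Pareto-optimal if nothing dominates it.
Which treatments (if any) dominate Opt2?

Opt1, Opt8

Opt1: cost 474≤2259, side-effect rate 8≤32 — dominates Opt2.
Opt8: cost 1139≤2259, side-effect rate 31≤32 — dominates Opt2.
Others (Opt3, Opt4, Opt5, Opt6, Opt7, Opt9, Opt10, Opt11) are each worse than Opt2 on at least one objective.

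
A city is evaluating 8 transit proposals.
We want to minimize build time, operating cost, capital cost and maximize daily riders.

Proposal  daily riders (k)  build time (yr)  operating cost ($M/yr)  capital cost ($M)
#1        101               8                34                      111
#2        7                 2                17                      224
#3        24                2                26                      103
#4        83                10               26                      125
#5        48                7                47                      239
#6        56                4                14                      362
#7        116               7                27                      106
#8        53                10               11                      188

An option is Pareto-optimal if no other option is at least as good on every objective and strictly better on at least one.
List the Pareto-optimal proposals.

#2, #3, #4, #6, #7, #8

#1: dominated by #7 (daily riders 116≥101, build time 7≤8, operating cost 27≤34, capital cost 106≤111).
#2: not dominated.
#3: not dominated (best capital cost).
#4: not dominated.
#5: dominated by #7 (daily riders 116≥48, build time 7≤7, operating cost 27≤47, capital cost 106≤239).
#6: not dominated.
#7: not dominated (best daily riders).
#8: not dominated (best operating cost).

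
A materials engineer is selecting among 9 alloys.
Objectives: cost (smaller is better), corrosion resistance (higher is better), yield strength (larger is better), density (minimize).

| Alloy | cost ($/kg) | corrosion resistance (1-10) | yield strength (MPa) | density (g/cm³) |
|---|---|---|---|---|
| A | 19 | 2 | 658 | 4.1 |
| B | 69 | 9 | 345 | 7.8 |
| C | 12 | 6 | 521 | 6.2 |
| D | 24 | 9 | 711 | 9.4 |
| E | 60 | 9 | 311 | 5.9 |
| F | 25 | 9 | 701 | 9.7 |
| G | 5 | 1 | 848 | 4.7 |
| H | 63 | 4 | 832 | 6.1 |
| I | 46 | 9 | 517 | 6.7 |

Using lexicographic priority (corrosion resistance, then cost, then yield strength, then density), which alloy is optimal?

D

First maximize corrosion resistance: best is 9, kept {B, D, E, F, I}.
Then minimize cost: best is 24, kept {D}.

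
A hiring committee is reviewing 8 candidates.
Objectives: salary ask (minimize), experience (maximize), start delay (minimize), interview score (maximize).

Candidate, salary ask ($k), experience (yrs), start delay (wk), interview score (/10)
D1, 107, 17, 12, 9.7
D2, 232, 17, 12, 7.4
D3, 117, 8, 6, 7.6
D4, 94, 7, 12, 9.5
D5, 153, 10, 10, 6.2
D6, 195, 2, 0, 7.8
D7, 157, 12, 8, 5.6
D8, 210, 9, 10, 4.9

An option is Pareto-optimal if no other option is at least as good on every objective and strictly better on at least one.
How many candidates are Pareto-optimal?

D1: not dominated (best interview score).
D2: dominated by D1 (salary ask 107≤232, experience 17≥17, start delay 12≤12, interview score 9.7≥7.4).
D3: not dominated.
D4: not dominated (best salary ask).
D5: not dominated.
D6: not dominated (best start delay).
D7: not dominated.
D8: dominated by D5 (salary ask 153≤210, experience 10≥9, start delay 10≤10, interview score 6.2≥4.9).
Pareto-optimal: D1, D3, D4, D5, D6, D7 → 6.

6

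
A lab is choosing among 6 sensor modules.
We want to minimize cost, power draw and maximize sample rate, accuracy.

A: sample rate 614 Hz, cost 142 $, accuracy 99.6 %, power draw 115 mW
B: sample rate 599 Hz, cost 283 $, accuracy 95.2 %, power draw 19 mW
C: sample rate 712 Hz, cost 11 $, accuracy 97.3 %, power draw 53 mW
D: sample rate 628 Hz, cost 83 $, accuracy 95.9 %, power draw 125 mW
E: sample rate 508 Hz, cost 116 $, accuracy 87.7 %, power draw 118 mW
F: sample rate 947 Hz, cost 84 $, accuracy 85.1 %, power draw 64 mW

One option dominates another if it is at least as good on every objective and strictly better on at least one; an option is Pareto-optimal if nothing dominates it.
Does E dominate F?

E vs F: E is worse on sample rate (508 vs 947), so it does not dominate F.

No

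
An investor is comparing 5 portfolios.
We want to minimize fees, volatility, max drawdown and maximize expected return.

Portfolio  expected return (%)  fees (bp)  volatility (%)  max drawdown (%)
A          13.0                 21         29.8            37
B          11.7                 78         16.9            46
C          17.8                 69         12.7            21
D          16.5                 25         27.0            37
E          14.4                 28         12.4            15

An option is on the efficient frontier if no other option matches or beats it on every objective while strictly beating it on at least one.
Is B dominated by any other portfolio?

C vs B: expected return 17.8≥11.7, fees 69≤78, volatility 12.7≤16.9, max drawdown 21≤46 — C is at least as good on every objective and strictly better on at least one, so C dominates B.

Yes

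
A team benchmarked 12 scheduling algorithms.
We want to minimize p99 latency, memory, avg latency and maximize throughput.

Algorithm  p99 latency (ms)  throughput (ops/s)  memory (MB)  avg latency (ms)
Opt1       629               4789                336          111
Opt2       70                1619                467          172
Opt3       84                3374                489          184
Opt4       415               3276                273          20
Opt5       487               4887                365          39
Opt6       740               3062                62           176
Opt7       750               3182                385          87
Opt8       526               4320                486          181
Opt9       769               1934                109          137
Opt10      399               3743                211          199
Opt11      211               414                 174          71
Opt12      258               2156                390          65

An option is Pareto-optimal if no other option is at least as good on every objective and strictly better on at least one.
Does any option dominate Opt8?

Yes

Opt5 vs Opt8: p99 latency 487≤526, throughput 4887≥4320, memory 365≤486, avg latency 39≤181 — Opt5 is at least as good on every objective and strictly better on at least one, so Opt5 dominates Opt8.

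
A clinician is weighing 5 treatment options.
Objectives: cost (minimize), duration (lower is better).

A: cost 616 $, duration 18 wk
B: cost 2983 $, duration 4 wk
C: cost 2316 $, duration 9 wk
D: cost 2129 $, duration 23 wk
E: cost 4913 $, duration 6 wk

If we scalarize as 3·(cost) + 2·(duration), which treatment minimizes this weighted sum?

A

A: 3·616 + 2·18 = 1884
B: 3·2983 + 2·4 = 8957
C: 3·2316 + 2·9 = 6966
D: 3·2129 + 2·23 = 6433
E: 3·4913 + 2·6 = 14751
Lowest: A at 1884.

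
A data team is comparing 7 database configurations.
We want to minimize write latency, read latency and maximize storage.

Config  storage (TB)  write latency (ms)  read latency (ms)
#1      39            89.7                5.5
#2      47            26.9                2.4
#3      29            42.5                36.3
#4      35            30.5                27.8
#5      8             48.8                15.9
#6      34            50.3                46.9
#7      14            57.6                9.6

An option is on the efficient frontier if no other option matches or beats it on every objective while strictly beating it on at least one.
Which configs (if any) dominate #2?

#1: worse on storage (39 vs 47).
#3: worse on storage (29 vs 47).
#4: worse on storage (35 vs 47).
#5: worse on storage (8 vs 47).
#6: worse on storage (34 vs 47).
#7: worse on storage (14 vs 47).
No option dominates #2.

none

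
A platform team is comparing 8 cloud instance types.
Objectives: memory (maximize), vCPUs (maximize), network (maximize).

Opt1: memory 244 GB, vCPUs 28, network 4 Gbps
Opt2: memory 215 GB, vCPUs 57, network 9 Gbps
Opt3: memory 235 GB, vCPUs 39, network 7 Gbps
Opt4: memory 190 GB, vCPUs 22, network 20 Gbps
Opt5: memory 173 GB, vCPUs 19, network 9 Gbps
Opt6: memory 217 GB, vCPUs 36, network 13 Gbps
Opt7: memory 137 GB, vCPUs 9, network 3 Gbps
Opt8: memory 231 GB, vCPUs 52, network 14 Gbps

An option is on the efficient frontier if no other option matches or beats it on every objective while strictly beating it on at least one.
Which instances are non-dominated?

Opt1: not dominated (best memory).
Opt2: not dominated (best vCPUs).
Opt3: not dominated.
Opt4: not dominated (best network).
Opt5: dominated by Opt2 (memory 215≥173, vCPUs 57≥19, network 9≥9).
Opt6: dominated by Opt8 (memory 231≥217, vCPUs 52≥36, network 14≥13).
Opt7: dominated by Opt1 (memory 244≥137, vCPUs 28≥9, network 4≥3).
Opt8: not dominated.

Opt1, Opt2, Opt3, Opt4, Opt8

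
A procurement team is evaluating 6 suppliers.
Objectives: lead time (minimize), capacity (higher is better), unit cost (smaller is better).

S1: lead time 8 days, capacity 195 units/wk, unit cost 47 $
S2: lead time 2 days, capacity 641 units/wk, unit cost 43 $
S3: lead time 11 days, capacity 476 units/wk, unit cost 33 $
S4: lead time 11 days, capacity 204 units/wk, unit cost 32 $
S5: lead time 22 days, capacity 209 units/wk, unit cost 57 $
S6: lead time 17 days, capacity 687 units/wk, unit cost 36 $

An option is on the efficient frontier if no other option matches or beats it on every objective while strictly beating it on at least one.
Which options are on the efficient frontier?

S2, S3, S4, S6

S1: dominated by S2 (lead time 2≤8, capacity 641≥195, unit cost 43≤47).
S2: not dominated (best lead time).
S3: not dominated.
S4: not dominated (best unit cost).
S5: dominated by S2 (lead time 2≤22, capacity 641≥209, unit cost 43≤57).
S6: not dominated (best capacity).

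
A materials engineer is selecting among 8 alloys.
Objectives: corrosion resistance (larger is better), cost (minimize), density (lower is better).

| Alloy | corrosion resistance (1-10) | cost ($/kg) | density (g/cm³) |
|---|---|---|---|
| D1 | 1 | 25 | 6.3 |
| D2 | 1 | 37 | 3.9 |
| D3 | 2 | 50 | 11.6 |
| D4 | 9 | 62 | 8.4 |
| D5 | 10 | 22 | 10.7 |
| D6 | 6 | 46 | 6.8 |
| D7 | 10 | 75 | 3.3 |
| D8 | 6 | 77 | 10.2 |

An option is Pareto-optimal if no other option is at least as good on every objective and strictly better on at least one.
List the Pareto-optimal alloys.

D1, D2, D4, D5, D6, D7

D1: not dominated.
D2: not dominated.
D3: dominated by D5 (corrosion resistance 10≥2, cost 22≤50, density 10.7≤11.6).
D4: not dominated.
D5: not dominated (best cost).
D6: not dominated.
D7: not dominated (best density).
D8: dominated by D4 (corrosion resistance 9≥6, cost 62≤77, density 8.4≤10.2).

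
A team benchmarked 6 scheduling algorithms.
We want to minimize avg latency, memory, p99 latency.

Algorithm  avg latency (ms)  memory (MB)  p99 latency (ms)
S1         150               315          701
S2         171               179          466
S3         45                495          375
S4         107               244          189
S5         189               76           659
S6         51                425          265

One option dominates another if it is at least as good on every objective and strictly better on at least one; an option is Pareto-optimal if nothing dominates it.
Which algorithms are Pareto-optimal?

S2, S3, S4, S5, S6

S1: dominated by S4 (avg latency 107≤150, memory 244≤315, p99 latency 189≤701).
S2: not dominated.
S3: not dominated (best avg latency).
S4: not dominated (best p99 latency).
S5: not dominated (best memory).
S6: not dominated.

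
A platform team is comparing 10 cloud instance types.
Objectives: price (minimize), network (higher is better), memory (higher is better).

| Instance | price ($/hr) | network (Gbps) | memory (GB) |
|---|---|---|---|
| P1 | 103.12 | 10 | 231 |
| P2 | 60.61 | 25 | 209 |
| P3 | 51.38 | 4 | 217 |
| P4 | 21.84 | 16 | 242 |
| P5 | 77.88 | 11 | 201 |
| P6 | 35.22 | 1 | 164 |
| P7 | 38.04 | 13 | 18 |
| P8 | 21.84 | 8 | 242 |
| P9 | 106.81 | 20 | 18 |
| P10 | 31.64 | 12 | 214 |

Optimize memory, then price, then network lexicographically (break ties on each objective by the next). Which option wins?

P4

First maximize memory: best is 242, kept {P4, P8}.
Then minimize price: best is 21.84, kept {P4, P8}.
Then maximize network: best is 16, kept {P4}.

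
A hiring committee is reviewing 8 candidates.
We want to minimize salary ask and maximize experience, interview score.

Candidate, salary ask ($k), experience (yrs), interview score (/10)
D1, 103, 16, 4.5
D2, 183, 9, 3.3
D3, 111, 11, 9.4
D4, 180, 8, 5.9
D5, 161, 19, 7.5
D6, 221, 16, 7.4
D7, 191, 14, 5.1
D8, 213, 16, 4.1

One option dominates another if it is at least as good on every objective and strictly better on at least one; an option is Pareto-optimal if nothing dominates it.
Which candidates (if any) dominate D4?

D3, D5

D3: salary ask 111≤180, experience 11≥8, interview score 9.4≥5.9 — dominates D4.
D5: salary ask 161≤180, experience 19≥8, interview score 7.5≥5.9 — dominates D4.
Others (D1, D2, D6, D7, D8) are each worse than D4 on at least one objective.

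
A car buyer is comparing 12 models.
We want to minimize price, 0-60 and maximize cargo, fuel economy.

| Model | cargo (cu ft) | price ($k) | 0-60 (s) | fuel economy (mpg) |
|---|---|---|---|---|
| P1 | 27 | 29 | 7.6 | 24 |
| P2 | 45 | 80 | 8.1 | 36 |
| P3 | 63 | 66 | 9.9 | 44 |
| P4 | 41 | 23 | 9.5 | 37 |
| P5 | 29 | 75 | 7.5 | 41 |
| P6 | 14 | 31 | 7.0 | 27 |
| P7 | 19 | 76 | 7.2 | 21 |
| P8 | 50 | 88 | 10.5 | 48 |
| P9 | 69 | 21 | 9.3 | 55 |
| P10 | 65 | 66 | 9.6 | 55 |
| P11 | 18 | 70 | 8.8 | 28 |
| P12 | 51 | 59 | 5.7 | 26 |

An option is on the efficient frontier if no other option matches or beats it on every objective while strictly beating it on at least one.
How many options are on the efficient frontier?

7

P1: not dominated.
P2: not dominated.
P3: dominated by P9 (cargo 69≥63, price 21≤66, 0-60 9.3≤9.9, fuel economy 55≥44).
P4: dominated by P9 (cargo 69≥41, price 21≤23, 0-60 9.3≤9.5, fuel economy 55≥37).
P5: not dominated.
P6: not dominated.
P7: dominated by P12 (cargo 51≥19, price 59≤76, 0-60 5.7≤7.2, fuel economy 26≥21).
P8: dominated by P9 (cargo 69≥50, price 21≤88, 0-60 9.3≤10.5, fuel economy 55≥48).
P9: not dominated (best cargo).
P10: dominated by P9 (cargo 69≥65, price 21≤66, 0-60 9.3≤9.6, fuel economy 55≥55).
P11: not dominated.
P12: not dominated (best 0-60).
Pareto-optimal: P1, P2, P5, P6, P9, P11, P12 → 7.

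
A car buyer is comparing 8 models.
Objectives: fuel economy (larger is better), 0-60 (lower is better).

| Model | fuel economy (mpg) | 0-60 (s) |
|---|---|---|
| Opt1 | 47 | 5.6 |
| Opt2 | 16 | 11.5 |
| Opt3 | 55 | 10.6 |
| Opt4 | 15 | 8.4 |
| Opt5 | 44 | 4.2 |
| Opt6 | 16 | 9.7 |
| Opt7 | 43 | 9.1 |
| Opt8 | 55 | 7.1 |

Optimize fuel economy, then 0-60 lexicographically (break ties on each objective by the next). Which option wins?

Opt8

First maximize fuel economy: best is 55, kept {Opt3, Opt8}.
Then minimize 0-60: best is 7.1, kept {Opt8}.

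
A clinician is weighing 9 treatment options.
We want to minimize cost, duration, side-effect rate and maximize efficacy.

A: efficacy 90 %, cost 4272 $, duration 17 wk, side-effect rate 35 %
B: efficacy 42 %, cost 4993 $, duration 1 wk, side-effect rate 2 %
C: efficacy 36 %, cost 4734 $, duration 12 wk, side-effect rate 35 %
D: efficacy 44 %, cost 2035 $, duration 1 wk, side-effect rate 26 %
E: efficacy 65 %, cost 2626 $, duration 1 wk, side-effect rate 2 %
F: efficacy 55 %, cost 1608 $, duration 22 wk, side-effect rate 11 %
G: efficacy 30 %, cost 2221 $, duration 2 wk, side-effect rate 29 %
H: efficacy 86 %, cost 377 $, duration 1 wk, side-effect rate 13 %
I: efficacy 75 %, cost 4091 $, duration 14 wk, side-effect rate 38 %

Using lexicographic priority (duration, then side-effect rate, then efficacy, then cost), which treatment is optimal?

First minimize duration: best is 1, kept {B, D, E, H}.
Then minimize side-effect rate: best is 2, kept {B, E}.
Then maximize efficacy: best is 65, kept {E}.

E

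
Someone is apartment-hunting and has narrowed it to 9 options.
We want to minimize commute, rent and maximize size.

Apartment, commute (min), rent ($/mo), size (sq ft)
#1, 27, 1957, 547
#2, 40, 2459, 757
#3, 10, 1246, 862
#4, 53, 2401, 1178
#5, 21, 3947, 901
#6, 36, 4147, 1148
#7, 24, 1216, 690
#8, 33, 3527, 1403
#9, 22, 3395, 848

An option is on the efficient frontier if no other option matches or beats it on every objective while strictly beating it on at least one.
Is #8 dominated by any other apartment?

#1: worse on size (547 vs 1403).
#2: worse on commute (40 vs 33).
#3: worse on size (862 vs 1403).
#4: worse on commute (53 vs 33).
#5: worse on rent (3947 vs 3527).
#6: worse on commute (36 vs 33).
#7: worse on size (690 vs 1403).
#9: worse on size (848 vs 1403).
No option is at least as good as #8 on every objective and strictly better on one.

No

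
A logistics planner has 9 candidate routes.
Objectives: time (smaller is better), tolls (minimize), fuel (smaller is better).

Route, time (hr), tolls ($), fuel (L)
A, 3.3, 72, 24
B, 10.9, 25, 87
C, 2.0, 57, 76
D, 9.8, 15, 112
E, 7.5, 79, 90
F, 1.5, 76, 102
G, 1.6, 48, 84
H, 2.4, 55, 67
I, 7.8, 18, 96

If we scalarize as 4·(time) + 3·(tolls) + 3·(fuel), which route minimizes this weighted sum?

A: 4·3.3 + 3·72 + 3·24 = 301.2
B: 4·10.9 + 3·25 + 3·87 = 379.6
C: 4·2.0 + 3·57 + 3·76 = 407.0
D: 4·9.8 + 3·15 + 3·112 = 420.2
E: 4·7.5 + 3·79 + 3·90 = 537.0
F: 4·1.5 + 3·76 + 3·102 = 540.0
G: 4·1.6 + 3·48 + 3·84 = 402.4
H: 4·2.4 + 3·55 + 3·67 = 375.6
I: 4·7.8 + 3·18 + 3·96 = 373.2
Lowest: A at 301.2.

A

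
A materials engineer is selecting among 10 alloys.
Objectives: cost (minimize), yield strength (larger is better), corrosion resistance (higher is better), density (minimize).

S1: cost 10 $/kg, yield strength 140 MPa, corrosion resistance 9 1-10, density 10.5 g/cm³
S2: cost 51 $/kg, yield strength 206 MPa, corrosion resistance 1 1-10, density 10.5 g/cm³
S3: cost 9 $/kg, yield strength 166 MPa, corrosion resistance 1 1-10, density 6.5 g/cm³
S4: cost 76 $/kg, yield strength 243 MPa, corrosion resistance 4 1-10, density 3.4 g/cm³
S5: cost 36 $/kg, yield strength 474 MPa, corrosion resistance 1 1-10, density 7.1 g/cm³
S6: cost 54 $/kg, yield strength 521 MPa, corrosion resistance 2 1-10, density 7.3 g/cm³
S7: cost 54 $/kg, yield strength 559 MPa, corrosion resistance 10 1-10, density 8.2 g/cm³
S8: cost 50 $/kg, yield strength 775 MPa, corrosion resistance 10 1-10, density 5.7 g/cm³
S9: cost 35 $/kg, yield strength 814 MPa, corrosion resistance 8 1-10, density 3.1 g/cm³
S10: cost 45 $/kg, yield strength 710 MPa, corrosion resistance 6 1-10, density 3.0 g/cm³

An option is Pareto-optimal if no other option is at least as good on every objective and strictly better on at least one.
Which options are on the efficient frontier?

S1: not dominated.
S2: dominated by S5 (cost 36≤51, yield strength 474≥206, corrosion resistance 1≥1, density 7.1≤10.5).
S3: not dominated (best cost).
S4: dominated by S9 (cost 35≤76, yield strength 814≥243, corrosion resistance 8≥4, density 3.1≤3.4).
S5: dominated by S9 (cost 35≤36, yield strength 814≥474, corrosion resistance 8≥1, density 3.1≤7.1).
S6: dominated by S8 (cost 50≤54, yield strength 775≥521, corrosion resistance 10≥2, density 5.7≤7.3).
S7: dominated by S8 (cost 50≤54, yield strength 775≥559, corrosion resistance 10≥10, density 5.7≤8.2).
S8: not dominated.
S9: not dominated (best yield strength).
S10: not dominated (best density).

S1, S3, S8, S9, S10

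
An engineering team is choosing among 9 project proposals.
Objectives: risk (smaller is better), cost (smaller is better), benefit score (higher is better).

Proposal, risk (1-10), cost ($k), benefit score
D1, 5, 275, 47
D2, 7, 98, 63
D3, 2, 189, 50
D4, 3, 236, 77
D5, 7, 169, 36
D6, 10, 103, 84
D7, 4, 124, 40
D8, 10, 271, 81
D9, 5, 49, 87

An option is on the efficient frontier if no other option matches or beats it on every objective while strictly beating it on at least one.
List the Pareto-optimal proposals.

D1: dominated by D3 (risk 2≤5, cost 189≤275, benefit score 50≥47).
D2: dominated by D9 (risk 5≤7, cost 49≤98, benefit score 87≥63).
D3: not dominated (best risk).
D4: not dominated.
D5: dominated by D2 (risk 7≤7, cost 98≤169, benefit score 63≥36).
D6: dominated by D9 (risk 5≤10, cost 49≤103, benefit score 87≥84).
D7: not dominated.
D8: dominated by D6 (risk 10≤10, cost 103≤271, benefit score 84≥81).
D9: not dominated (best cost).

D3, D4, D7, D9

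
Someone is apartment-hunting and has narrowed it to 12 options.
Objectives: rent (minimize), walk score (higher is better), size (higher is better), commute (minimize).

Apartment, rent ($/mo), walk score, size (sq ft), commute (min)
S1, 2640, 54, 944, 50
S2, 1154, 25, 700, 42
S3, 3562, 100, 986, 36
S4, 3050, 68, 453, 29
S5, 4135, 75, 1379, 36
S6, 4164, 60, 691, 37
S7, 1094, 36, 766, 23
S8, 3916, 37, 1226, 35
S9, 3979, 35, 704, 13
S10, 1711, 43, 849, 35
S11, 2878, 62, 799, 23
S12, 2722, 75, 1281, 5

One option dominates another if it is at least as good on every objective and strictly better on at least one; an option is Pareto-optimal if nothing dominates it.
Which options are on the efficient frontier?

S1: not dominated.
S2: dominated by S7 (rent 1094≤1154, walk score 36≥25, size 766≥700, commute 23≤42).
S3: not dominated (best walk score).
S4: dominated by S12 (rent 2722≤3050, walk score 75≥68, size 1281≥453, commute 5≤29).
S5: not dominated (best size).
S6: dominated by S3 (rent 3562≤4164, walk score 100≥60, size 986≥691, commute 36≤37).
S7: not dominated (best rent).
S8: dominated by S12 (rent 2722≤3916, walk score 75≥37, size 1281≥1226, commute 5≤35).
S9: dominated by S12 (rent 2722≤3979, walk score 75≥35, size 1281≥704, commute 5≤13).
S10: not dominated.
S11: dominated by S12 (rent 2722≤2878, walk score 75≥62, size 1281≥799, commute 5≤23).
S12: not dominated (best commute).

S1, S3, S5, S7, S10, S12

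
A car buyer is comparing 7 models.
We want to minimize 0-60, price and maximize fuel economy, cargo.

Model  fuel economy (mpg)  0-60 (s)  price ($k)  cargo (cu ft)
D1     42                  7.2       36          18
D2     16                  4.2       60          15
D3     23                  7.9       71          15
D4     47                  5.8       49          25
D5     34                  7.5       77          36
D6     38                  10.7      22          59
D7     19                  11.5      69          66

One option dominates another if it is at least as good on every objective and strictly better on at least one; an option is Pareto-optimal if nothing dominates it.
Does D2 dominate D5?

D2 vs D5: D2 is worse on fuel economy (16 vs 34), so it does not dominate D5.

No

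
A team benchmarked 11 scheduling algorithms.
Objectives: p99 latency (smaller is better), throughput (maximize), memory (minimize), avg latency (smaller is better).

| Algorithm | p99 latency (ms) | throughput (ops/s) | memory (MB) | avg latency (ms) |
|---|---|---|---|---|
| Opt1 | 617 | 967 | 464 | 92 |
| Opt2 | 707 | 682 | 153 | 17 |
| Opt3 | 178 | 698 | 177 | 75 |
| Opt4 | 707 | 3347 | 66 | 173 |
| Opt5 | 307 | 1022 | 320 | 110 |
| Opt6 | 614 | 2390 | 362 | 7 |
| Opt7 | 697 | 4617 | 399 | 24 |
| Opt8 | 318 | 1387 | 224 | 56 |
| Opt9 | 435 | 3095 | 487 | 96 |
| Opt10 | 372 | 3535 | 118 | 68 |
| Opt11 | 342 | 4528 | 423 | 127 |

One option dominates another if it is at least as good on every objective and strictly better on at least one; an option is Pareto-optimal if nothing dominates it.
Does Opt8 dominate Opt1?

Opt8 vs Opt1: p99 latency 318≤617, throughput 1387≥967, memory 224≤464, avg latency 56≤92 — Opt8 is at least as good on every objective with at least one strict improvement.

Yes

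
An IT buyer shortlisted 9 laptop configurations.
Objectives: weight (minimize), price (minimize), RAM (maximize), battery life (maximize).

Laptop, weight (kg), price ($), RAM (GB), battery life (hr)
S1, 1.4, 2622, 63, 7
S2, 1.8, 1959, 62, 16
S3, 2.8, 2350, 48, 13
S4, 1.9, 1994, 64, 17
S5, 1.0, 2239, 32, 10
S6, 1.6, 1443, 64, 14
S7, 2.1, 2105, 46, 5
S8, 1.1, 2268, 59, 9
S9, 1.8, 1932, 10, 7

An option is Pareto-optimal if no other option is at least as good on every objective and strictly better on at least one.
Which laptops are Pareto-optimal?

S1: not dominated.
S2: not dominated.
S3: dominated by S2 (weight 1.8≤2.8, price 1959≤2350, RAM 62≥48, battery life 16≥13).
S4: not dominated (best battery life).
S5: not dominated (best weight).
S6: not dominated (best price).
S7: dominated by S2 (weight 1.8≤2.1, price 1959≤2105, RAM 62≥46, battery life 16≥5).
S8: not dominated.
S9: dominated by S6 (weight 1.6≤1.8, price 1443≤1932, RAM 64≥10, battery life 14≥7).

S1, S2, S4, S5, S6, S8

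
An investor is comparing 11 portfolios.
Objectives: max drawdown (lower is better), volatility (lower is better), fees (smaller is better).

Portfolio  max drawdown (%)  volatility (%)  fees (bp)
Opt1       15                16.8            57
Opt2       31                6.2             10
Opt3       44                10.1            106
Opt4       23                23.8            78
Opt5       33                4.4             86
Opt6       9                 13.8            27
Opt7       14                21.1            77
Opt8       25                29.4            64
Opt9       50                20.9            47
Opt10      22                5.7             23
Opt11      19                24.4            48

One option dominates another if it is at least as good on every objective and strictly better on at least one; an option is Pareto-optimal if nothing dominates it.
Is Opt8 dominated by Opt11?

Yes

Opt11 vs Opt8: max drawdown 19≤25, volatility 24.4≤29.4, fees 48≤64 — Opt11 is at least as good on every objective with at least one strict improvement.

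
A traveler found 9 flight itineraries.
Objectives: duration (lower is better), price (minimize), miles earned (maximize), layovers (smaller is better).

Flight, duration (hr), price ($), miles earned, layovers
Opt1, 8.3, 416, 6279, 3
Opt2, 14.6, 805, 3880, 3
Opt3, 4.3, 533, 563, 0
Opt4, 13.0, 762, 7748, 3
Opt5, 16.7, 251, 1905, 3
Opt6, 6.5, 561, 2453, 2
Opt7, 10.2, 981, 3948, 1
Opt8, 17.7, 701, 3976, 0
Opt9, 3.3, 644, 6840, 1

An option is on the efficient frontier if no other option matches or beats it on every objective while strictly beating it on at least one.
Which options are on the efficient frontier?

Opt1, Opt3, Opt4, Opt5, Opt6, Opt8, Opt9

Opt1: not dominated.
Opt2: dominated by Opt1 (duration 8.3≤14.6, price 416≤805, miles earned 6279≥3880, layovers 3≤3).
Opt3: not dominated.
Opt4: not dominated (best miles earned).
Opt5: not dominated (best price).
Opt6: not dominated.
Opt7: dominated by Opt9 (duration 3.3≤10.2, price 644≤981, miles earned 6840≥3948, layovers 1≤1).
Opt8: not dominated.
Opt9: not dominated (best duration).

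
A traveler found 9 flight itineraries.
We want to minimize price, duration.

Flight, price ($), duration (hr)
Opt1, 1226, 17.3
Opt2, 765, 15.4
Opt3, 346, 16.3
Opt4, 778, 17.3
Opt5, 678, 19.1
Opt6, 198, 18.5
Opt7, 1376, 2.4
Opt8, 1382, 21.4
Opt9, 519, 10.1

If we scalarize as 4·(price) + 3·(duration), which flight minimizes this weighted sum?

Opt1: 4·1226 + 3·17.3 = 4955.9
Opt2: 4·765 + 3·15.4 = 3106.2
Opt3: 4·346 + 3·16.3 = 1432.9
Opt4: 4·778 + 3·17.3 = 3163.9
Opt5: 4·678 + 3·19.1 = 2769.3
Opt6: 4·198 + 3·18.5 = 847.5
Opt7: 4·1376 + 3·2.4 = 5511.2
Opt8: 4·1382 + 3·21.4 = 5592.2
Opt9: 4·519 + 3·10.1 = 2106.3
Lowest: Opt6 at 847.5.

Opt6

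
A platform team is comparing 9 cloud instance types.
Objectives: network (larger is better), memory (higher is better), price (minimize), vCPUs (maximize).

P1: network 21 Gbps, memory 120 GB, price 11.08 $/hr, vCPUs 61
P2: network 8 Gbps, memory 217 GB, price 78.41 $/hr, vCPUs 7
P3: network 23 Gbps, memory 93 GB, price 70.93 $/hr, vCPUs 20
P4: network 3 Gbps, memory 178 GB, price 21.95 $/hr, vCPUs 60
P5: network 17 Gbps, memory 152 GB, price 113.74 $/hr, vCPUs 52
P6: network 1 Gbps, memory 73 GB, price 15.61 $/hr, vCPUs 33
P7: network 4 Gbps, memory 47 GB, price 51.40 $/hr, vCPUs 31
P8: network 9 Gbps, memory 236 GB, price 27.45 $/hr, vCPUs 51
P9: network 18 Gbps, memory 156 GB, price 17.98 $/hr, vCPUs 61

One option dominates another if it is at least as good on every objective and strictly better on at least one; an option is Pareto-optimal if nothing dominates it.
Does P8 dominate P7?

Yes

P8 vs P7: network 9≥4, memory 236≥47, price 27.45≤51.40, vCPUs 51≥31 — P8 is at least as good on every objective with at least one strict improvement.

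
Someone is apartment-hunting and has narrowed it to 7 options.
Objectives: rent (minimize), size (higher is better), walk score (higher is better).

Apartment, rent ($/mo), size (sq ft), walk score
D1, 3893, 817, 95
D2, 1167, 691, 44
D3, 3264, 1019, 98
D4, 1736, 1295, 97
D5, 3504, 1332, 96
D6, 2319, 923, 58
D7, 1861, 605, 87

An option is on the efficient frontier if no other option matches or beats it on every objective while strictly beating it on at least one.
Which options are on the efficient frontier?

D1: dominated by D3 (rent 3264≤3893, size 1019≥817, walk score 98≥95).
D2: not dominated (best rent).
D3: not dominated (best walk score).
D4: not dominated.
D5: not dominated (best size).
D6: dominated by D4 (rent 1736≤2319, size 1295≥923, walk score 97≥58).
D7: dominated by D4 (rent 1736≤1861, size 1295≥605, walk score 97≥87).

D2, D3, D4, D5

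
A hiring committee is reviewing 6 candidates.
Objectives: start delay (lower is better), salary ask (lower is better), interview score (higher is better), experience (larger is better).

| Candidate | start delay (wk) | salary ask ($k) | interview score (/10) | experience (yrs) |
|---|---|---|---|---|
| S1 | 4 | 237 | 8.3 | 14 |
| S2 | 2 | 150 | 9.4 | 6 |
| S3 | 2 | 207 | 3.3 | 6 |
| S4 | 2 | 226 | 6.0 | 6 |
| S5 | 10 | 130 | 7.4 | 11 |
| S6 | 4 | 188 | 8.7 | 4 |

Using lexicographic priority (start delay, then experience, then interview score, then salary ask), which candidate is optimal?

First minimize start delay: best is 2, kept {S2, S3, S4}.
Then maximize experience: best is 6, kept {S2, S3, S4}.
Then maximize interview score: best is 9.4, kept {S2}.

S2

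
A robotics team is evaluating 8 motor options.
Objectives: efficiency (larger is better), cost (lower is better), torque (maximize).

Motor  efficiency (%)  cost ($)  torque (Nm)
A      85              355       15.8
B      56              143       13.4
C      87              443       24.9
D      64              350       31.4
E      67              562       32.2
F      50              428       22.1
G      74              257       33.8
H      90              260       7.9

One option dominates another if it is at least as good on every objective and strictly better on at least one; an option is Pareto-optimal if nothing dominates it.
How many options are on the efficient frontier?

5

A: not dominated.
B: not dominated (best cost).
C: not dominated.
D: dominated by G (efficiency 74≥64, cost 257≤350, torque 33.8≥31.4).
E: dominated by G (efficiency 74≥67, cost 257≤562, torque 33.8≥32.2).
F: dominated by D (efficiency 64≥50, cost 350≤428, torque 31.4≥22.1).
G: not dominated (best torque).
H: not dominated (best efficiency).
Pareto-optimal: A, B, C, G, H → 5.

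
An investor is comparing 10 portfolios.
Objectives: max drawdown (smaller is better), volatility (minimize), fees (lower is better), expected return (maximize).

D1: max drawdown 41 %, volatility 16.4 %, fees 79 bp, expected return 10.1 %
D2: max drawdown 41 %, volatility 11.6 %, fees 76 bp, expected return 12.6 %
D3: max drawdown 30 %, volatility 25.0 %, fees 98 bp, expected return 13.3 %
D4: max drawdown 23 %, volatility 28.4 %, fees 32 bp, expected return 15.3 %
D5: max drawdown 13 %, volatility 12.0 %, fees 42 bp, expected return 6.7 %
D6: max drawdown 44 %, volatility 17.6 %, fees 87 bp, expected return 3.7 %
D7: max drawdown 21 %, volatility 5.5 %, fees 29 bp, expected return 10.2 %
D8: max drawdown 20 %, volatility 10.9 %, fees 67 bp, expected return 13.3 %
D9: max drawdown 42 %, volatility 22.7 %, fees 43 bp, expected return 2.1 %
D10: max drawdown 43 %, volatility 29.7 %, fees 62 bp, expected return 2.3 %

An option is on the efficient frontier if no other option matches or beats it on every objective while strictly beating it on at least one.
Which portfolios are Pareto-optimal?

D4, D5, D7, D8

D1: dominated by D2 (max drawdown 41≤41, volatility 11.6≤16.4, fees 76≤79, expected return 12.6≥10.1).
D2: dominated by D8 (max drawdown 20≤41, volatility 10.9≤11.6, fees 67≤76, expected return 13.3≥12.6).
D3: dominated by D8 (max drawdown 20≤30, volatility 10.9≤25.0, fees 67≤98, expected return 13.3≥13.3).
D4: not dominated (best expected return).
D5: not dominated (best max drawdown).
D6: dominated by D1 (max drawdown 41≤44, volatility 16.4≤17.6, fees 79≤87, expected return 10.1≥3.7).
D7: not dominated (best volatility).
D8: not dominated.
D9: dominated by D5 (max drawdown 13≤42, volatility 12.0≤22.7, fees 42≤43, expected return 6.7≥2.1).
D10: dominated by D4 (max drawdown 23≤43, volatility 28.4≤29.7, fees 32≤62, expected return 15.3≥2.3).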